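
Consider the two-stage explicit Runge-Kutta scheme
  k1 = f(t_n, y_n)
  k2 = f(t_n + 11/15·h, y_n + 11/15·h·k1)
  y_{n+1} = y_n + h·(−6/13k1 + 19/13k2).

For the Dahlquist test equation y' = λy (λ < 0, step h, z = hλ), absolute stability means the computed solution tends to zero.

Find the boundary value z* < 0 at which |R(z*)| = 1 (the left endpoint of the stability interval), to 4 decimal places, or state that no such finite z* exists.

left endpoint -0.9330.

Test eqn y'=λy, z=hλ:
  k1=λy_n ⇒ h·k1=z·y_n;  k2=λ(1+11/15z)y_n ⇒ h·k2=z(1+11/15z)y_n
  y_{n+1}/y_n = 1 − 6/13z + 19/13z(1+11/15z) = 1 + z + 209/195z²
  R(z) = 1 + z + 209/195z².

Solve |R(x)|<1 on ℝ⁻.
x=-1.03: |R|=1.1071
R=1: x+209/195x²=0 ⇒ x=−195/209=-0.9330; min R=1−1/(4·209/195)=0.7667>−1
Confirm numerically:
  x=-0.822: |R|=0.90219 <1
  x=-0.796: |R|=0.88311 <1
  x=-0.607: |R|=0.78790 <1
  x=-0.583: |R|=0.78129 <1
  x=-1.383: |R|=1.66701 >1
  x=-1.260: |R|=1.44158 >1
So |R|<1 on (-0.9330, 0).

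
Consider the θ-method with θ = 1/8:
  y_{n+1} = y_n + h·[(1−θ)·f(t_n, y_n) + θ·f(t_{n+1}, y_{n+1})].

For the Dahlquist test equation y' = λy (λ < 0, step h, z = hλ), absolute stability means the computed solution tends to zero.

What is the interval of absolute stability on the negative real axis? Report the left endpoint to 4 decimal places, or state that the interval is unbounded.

Set f=λy, z=hλ:
  y_{n+1} = y_n + z·[7/8·y_n + 1/8·y_{n+1}] ⇒ (1 − 1/8z)y_{n+1} = (1 + 7/8z)y_n
  so R(z) = (1 + 7/8z)/(1 − 1/8z).

Solve |R(x)|<1 on ℝ⁻.
x=-1.41: |R|=0.1987
R=−1: 1+7/8x = −1+1/8x ⇒ -3/4x=2 ⇒ x=2/(-3/4)=-2.6667
Confirm numerically:
  x=-2.296: |R|=0.78399 <1
  x=-1.912: |R|=0.54318 <1
  x=-1.801: |R|=0.47005 <1
  x=-3.255: |R|=1.31364 >1
  x=-2.960: |R|=1.16058 >1
  x=-2.840: |R|=1.09594 >1
Interval (-2.6667, 0).

(-2.6667, 0).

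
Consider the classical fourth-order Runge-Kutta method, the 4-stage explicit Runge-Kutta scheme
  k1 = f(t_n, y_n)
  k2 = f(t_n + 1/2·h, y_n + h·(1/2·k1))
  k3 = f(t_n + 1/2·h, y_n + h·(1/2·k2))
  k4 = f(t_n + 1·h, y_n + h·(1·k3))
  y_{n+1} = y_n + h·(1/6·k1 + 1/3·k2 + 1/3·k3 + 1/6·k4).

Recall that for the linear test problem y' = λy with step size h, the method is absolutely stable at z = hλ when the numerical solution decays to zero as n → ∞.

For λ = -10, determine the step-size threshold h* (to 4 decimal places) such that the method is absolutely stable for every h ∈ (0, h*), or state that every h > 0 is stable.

With y'=λy (z=hλ):
  order 4, 4-stage ⇒ R(z)=1+z+z^2/2+z^3/6+z^4/24
  (e.g. R(-1.15)=0.33065, |R|=0.33065)

Find x<0 with |R(x)|<1.
x=-1.15: |R|=0.3306
|R(-2.77)|=0.9772 |R(-0.77)|=0.4650 |R(-0.57)|=0.5660
Bisect:
  x_lo=-3.5113 |R|=2.7717  x_hi=-0.1302 |R|=0.8779
  mid=-1.82076 |R|=0.28873 →hi
  mid=-2.66602 |R|=0.83457 →hi
  mid=-3.08865 |R|=1.56236 →lo
  mid=-2.87733 |R|=1.14787 →lo
  mid=-2.77168 |R|=0.97966 →hi
  mid=-2.82451 |R|=1.06075 →lo
  mid=-2.79809 |R|=1.01947 →lo
  mid=-2.78488 |R|=0.99938 →hi
  ...
  [-2.78530,-2.78509] ⇒ x*=-2.7853
Interval (-2.7853, 0).

(-2.7853,0); λ=-10 ⇒ h* = 0.2785.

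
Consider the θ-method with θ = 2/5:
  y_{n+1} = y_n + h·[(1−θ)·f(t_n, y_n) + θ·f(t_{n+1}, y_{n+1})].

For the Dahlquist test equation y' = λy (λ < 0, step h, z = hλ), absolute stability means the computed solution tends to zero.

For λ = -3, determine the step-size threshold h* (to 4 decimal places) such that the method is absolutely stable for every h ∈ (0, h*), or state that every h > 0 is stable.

Set f=λy, z=hλ:
  y_{n+1} = y_n + z·[3/5·y_n + 2/5·y_{n+1}] ⇒ (1 − 2/5z)y_{n+1} = (1 + 3/5z)y_n
  ⇒ R(z) = (1 + 3/5z)/(1 − 2/5z).

Solve |R(x)|<1 on ℝ⁻.
x=-0.37: |R|=0.6777
R=−1: 1+3/5x = −1+2/5x ⇒ -1/5x=2 ⇒ x=2/(-1/5)=-10.0000
Confirm numerically:
  x=-8.501: |R|=0.93187 <1
  x=-5.245: |R|=0.69303 <1
  x=-4.164: |R|=0.56212 <1
  x=-10.448: |R|=1.01730 >1
  x=-10.421: |R|=1.01629 >1
  x=-10.157: |R|=1.00620 >1
Interval (-10.0000, 0).

(-10.0000,0); λ=-3 ⇒ h* = (10)/3 = 3.3333.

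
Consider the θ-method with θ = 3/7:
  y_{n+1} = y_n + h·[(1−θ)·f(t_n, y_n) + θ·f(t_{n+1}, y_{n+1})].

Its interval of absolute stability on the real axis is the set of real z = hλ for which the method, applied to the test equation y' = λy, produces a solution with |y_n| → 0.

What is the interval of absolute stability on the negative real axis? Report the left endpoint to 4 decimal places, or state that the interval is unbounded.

On y'=λy, z=hλ:
  y_{n+1} = y_n + z·[4/7·y_n + 3/7·y_{n+1}] ⇒ (1 − 3/7z)y_{n+1} = (1 + 4/7z)y_n
  Hence R(z) = (1 + 4/7z)/(1 − 3/7z).

Solve |R(x)|<1 on ℝ⁻.
x=-1.37: |R|=0.1368
R=−1: 1+4/7x = −1+3/7x ⇒ -1/7x=2 ⇒ x=2/(-1/7)=-14.0000
Confirm numerically:
  x=-13.589: |R|=0.99140 <1
  x=-11.460: |R|=0.93862 <1
  x=-7.123: |R|=0.75759 <1
  x=-14.593: |R|=1.01168 >1
  x=-14.356: |R|=1.00711 >1
  x=-14.289: |R|=1.00580 >1
So |R|<1 on (-14.0000, 0).

z∈(-14.0000,0).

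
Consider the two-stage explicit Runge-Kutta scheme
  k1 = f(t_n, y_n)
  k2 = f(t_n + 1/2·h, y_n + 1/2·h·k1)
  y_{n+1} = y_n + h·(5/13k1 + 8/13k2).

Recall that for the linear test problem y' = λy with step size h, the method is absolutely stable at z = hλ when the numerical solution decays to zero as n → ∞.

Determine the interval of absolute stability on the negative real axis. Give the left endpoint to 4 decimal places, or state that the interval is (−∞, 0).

z∈(-3.2500,0).

Set f=λy, z=hλ:
  k1=λy_n ⇒ h·k1=z·y_n;  k2=λ(1+1/2z)y_n ⇒ h·k2=z(1+1/2z)y_n
  y_{n+1}/y_n = 1 + 5/13z + 8/13z(1+1/2z) = 1 + z + 4/13z²
  ⇒ R(z) = 1 + z + 4/13z².

Boundary: |R(x)|=1, x<0.
x=-1.73: |R|=0.1909
R=1: x+4/13x²=0 ⇒ x=−13/4=-3.2500; min R=1−1/(4·4/13)=0.1875>−1
Confirm numerically:
  x=-2.954: |R|=0.73096 <1
  x=-1.872: |R|=0.20627 <1
  x=-1.607: |R|=0.18760 <1
  x=-1.327: |R|=0.21482 <1
  x=-3.383: |R|=1.13844 >1
  x=-3.341: |R|=1.09355 >1
Stable set (-3.2500, 0).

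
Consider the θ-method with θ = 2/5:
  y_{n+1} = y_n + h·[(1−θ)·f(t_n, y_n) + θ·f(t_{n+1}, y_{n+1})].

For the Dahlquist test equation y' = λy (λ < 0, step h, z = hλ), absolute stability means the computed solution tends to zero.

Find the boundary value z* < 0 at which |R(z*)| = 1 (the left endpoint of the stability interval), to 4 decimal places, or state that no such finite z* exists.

Test eqn y'=λy, z=hλ:
  y_{n+1} = y_n + z·[3/5·y_n + 2/5·y_{n+1}] ⇒ (1 − 2/5z)y_{n+1} = (1 + 3/5z)y_n
  ⇒ R(z) = (1 + 3/5z)/(1 − 2/5z).

Need |R(x)|<1, x<0.
x=-0.97: |R|=0.3012
R=−1: 1+3/5x = −1+2/5x ⇒ -1/5x=2 ⇒ x=2/(-1/5)=-10.0000
Confirm numerically:
  x=-8.127: |R|=0.91188 <1
  x=-6.663: |R|=0.81791 <1
  x=-6.476: |R|=0.80370 <1
  x=-4.196: |R|=0.56661 <1
  x=-10.504: |R|=1.01938 >1
  x=-10.498: |R|=1.01916 >1
So |R|<1 on (-10.0000, 0).

left endpoint -10.0000.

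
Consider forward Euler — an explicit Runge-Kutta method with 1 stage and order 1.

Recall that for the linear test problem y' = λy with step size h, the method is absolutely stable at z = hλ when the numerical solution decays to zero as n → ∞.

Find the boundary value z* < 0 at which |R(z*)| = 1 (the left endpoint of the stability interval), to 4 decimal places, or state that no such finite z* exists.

left endpoint -2.0000.

Test eqn y'=λy, z=hλ:
  order 1, 1-stage ⇒ R(z)=1+z
  (e.g. R(-1.51)=-0.51000, |R|=0.51000)

Need |R(x)|<1, x<0.
x=-1.51: |R|=0.5100
|R(-2.36)|=1.3600 |R(-1.84)|=0.8400 |R(-1.7)|=0.7000
Bisect:
  x_lo=-2.3238 |R|=1.3238  x_hi=-0.1145 |R|=0.8855
  mid=-1.21915 |R|=0.21915 →hi
  mid=-1.77146 |R|=0.77146 →hi
  mid=-2.04762 |R|=1.04762 →lo
  mid=-1.90954 |R|=0.90954 →hi
  mid=-1.97858 |R|=0.97858 →hi
  mid=-2.01310 |R|=1.01310 →lo
  mid=-1.99584 |R|=0.99584 →hi
  mid=-2.00447 |R|=1.00447 →lo
  ...
  [-2.00002,-1.99989] ⇒ x*=-2.0000
Stable set (-2.0000, 0).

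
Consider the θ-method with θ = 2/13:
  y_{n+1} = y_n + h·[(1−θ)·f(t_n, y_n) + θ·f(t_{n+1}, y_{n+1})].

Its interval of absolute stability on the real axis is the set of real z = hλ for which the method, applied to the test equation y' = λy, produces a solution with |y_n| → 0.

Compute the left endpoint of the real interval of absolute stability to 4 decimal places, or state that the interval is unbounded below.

left endpoint -2.8889.

On y'=λy, z=hλ:
  y_{n+1} = y_n + z·[11/13·y_n + 2/13·y_{n+1}] ⇒ (1 − 2/13z)y_{n+1} = (1 + 11/13z)y_n
  Hence R(z) = (1 + 11/13z)/(1 − 2/13z).

Find x<0 with |R(x)|<1.
x=-0.55: |R|=0.4929
R=−1: 1+11/13x = −1+2/13x ⇒ -9/13x=2 ⇒ x=2/(-9/13)=-2.8889
Confirm numerically:
  x=-2.537: |R|=0.82478 <1
  x=-2.115: |R|=0.59576 <1
  x=-1.393: |R|=0.14716 <1
  x=-3.318: |R|=1.19668 >1
  x=-3.212: |R|=1.14971 >1
  x=-3.182: |R|=1.13623 >1
Interval (-2.8889, 0).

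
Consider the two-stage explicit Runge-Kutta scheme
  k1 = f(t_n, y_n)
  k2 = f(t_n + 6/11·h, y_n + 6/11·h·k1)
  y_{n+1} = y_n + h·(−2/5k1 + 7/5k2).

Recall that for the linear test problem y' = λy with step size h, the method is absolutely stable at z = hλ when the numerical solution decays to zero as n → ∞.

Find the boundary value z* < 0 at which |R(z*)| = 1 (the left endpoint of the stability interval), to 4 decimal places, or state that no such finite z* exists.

left endpoint -1.3095.

On y'=λy, z=hλ:
  k1=λy_n ⇒ h·k1=z·y_n;  k2=λ(1+6/11z)y_n ⇒ h·k2=z(1+6/11z)y_n
  y_{n+1}/y_n = 1 − 2/5z + 7/5z(1+6/11z) = 1 + z + 42/55z²
  Hence R(z) = 1 + z + 42/55z².

Find x<0 with |R(x)|<1.
x=-0.73: |R|=0.6769
R=1: x+42/55x²=0 ⇒ x=−55/42=-1.3095; min R=1−1/(4·42/55)=0.6726>−1
Confirm numerically:
  x=-0.894: |R|=0.71633 <1
  x=-0.650: |R|=0.67264 <1
  x=-0.611: |R|=0.67408 <1
  x=-0.529: |R|=0.68470 <1
  x=-1.646: |R|=1.42293 >1
  x=-1.394: |R|=1.08993 >1
Interval (-1.3095, 0).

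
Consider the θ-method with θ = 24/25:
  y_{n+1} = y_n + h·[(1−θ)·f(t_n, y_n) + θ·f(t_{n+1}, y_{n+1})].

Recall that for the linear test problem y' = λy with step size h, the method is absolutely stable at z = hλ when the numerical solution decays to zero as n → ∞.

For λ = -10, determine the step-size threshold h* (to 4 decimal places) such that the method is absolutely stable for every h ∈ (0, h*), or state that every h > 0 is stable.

unbounded; (−∞, 0). Any h>0 works for λ=-10.

On y'=λy, z=hλ:
  y_{n+1} = y_n + z·[1/25·y_n + 24/25·y_{n+1}] ⇒ (1 − 24/25z)y_{n+1} = (1 + 1/25z)y_n
  Hence R(z) = (1 + 1/25z)/(1 − 24/25z).

Boundary: |R(x)|=1, x<0.
x=-1.64: |R|=0.3630
x=-2: |R|=0.3151
x=-10: |R|=0.0566
x=-100: |R|=0.0309
θ=24/25≥1/2 ⇒ |1+1/25x|<|1−24/25x| ∀x<0 ⇒ stable on all of ℝ⁻.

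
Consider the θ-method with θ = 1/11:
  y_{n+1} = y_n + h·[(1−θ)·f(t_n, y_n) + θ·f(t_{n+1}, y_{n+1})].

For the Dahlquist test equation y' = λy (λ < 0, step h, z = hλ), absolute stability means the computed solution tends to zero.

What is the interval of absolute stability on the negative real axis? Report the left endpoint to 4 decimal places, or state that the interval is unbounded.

z∈(-2.4444,0).

With y'=λy (z=hλ):
  y_{n+1} = y_n + z·[10/11·y_n + 1/11·y_{n+1}] ⇒ (1 − 1/11z)y_{n+1} = (1 + 10/11z)y_n
  ⇒ R(z) = (1 + 10/11z)/(1 − 1/11z).

Solve |R(x)|<1 on ℝ⁻.
x=-0.63: |R|=0.4041
R=−1: 1+10/11x = −1+1/11x ⇒ -9/11x=2 ⇒ x=2/(-9/11)=-2.4444
Confirm numerically:
  x=-2.089: |R|=0.75560 <1
  x=-1.503: |R|=0.32232 <1
  x=-1.296: |R|=0.15940 <1
  x=-1.287: |R|=0.15219 <1
  x=-2.856: |R|=1.26732 >1
  x=-2.616: |R|=1.11340 >1
  x=-2.488: |R|=1.02906 >1
Interval (-2.4444, 0).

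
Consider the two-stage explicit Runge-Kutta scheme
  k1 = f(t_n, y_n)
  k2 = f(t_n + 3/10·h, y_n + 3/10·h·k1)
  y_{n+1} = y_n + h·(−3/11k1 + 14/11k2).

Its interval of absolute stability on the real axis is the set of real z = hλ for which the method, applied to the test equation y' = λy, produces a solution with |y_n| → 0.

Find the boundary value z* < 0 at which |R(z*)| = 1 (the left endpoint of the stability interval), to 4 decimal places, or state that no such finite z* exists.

left endpoint -2.6190.

On y'=λy, z=hλ:
  k1=λy_n ⇒ h·k1=z·y_n;  k2=λ(1+3/10z)y_n ⇒ h·k2=z(1+3/10z)y_n
  y_{n+1}/y_n = 1 − 3/11z + 14/11z(1+3/10z) = 1 + z + 21/55z²
  Hence R(z) = 1 + z + 21/55z².

Find x<0 with |R(x)|<1.
x=-1.3: |R|=0.3453
R=1: x+21/55x²=0 ⇒ x=−55/21=-2.6190; min R=1−1/(4·21/55)=0.3452>−1
Confirm numerically:
  x=-2.231: |R|=0.66945 <1
  x=-2.187: |R|=0.63922 <1
  x=-1.350: |R|=0.34586 <1
  x=-3.176: |R|=1.67539 >1
  x=-2.697: |R|=1.08027 >1
So |R|<1 on (-2.6190, 0).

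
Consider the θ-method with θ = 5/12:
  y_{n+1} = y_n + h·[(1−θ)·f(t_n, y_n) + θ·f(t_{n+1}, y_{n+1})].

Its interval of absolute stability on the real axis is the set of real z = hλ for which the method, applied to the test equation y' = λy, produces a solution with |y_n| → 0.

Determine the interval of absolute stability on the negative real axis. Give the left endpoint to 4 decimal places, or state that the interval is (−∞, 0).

On y'=λy, z=hλ:
  y_{n+1} = y_n + z·[7/12·y_n + 5/12·y_{n+1}] ⇒ (1 − 5/12z)y_{n+1} = (1 + 7/12z)y_n
  Hence R(z) = (1 + 7/12z)/(1 − 5/12z).

Need |R(x)|<1, x<0.
x=-1.32: |R|=0.1484
R=−1: 1+7/12x = −1+5/12x ⇒ -1/6x=2 ⇒ x=2/(-1/6)=-12.0000
Confirm numerically:
  x=-7.312: |R|=0.80692 <1
  x=-6.787: |R|=0.77303 <1
  x=-6.351: |R|=0.74179 <1
  x=-5.001: |R|=0.62173 <1
  x=-12.421: |R|=1.01136 >1
  x=-12.336: |R|=1.00912 >1
  x=-12.101: |R|=1.00279 >1
So |R|<1 on (-12.0000, 0).

(-12.0000, 0).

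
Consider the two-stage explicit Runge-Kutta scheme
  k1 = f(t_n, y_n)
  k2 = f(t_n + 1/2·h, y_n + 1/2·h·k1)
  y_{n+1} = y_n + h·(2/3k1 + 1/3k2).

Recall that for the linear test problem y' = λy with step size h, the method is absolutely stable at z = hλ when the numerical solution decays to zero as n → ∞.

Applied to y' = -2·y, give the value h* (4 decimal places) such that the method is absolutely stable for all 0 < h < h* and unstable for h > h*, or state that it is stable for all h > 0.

(-6.0000,0); λ=-2 ⇒ h* = (6)/2 = 3.0000.

Test eqn y'=λy, z=hλ:
  k1=λy_n ⇒ h·k1=z·y_n;  k2=λ(1+1/2z)y_n ⇒ h·k2=z(1+1/2z)y_n
  y_{n+1}/y_n = 1 + 2/3z + 1/3z(1+1/2z) = 1 + z + 1/6z²
  Hence R(z) = 1 + z + 1/6z².

Solve |R(x)|<1 on ℝ⁻.
x=-1.36: |R|=0.0517
R=1: x+1/6x²=0 ⇒ x=−6=-6.0000; min R=1−1/(4·1/6)=-0.5000>−1
Confirm numerically:
  x=-4.901: |R|=0.10230 <1
  x=-4.233: |R|=0.24662 <1
  x=-3.599: |R|=0.44020 <1
  x=-2.552: |R|=0.46655 <1
  x=-6.156: |R|=1.16006 >1
  x=-6.088: |R|=1.08929 >1
  x=-6.064: |R|=1.06468 >1
Interval (-6.0000, 0).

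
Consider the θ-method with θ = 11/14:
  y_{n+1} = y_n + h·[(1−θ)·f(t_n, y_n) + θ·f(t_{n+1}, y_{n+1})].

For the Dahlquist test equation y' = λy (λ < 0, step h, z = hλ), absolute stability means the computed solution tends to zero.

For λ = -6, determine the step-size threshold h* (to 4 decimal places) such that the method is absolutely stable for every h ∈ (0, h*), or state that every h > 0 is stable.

interval (−∞, 0). Any h>0 works for λ=-6.

With y'=λy (z=hλ):
  y_{n+1} = y_n + z·[3/14·y_n + 11/14·y_{n+1}] ⇒ (1 − 11/14z)y_{n+1} = (1 + 3/14z)y_n
  so R(z) = (1 + 3/14z)/(1 − 11/14z).

Boundary: |R(x)|=1, x<0.
x=-1.07: |R|=0.4187
x=-2: |R|=0.2222
x=-10: |R|=0.1290
x=-100: |R|=0.2567
θ=11/14≥1/2 ⇒ |1+3/14x|<|1−11/14x| ∀x<0 ⇒ stable on all of ℝ⁻.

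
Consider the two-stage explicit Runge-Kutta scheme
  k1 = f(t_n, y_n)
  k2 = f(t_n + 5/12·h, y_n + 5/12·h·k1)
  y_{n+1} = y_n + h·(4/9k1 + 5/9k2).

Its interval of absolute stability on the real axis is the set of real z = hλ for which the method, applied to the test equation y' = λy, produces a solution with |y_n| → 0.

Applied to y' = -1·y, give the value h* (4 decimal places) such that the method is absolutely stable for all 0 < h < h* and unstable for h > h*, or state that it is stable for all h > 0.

With y'=λy (z=hλ):
  k1=λy_n ⇒ h·k1=z·y_n;  k2=λ(1+5/12z)y_n ⇒ h·k2=z(1+5/12z)y_n
  y_{n+1}/y_n = 1 + 4/9z + 5/9z(1+5/12z) = 1 + z + 25/108z²
  Hence R(z) = 1 + z + 25/108z².

Find x<0 with |R(x)|<1.
x=-1.65: |R|=0.0198
R=1: x+25/108x²=0 ⇒ x=−108/25=-4.3200; min R=1−1/(4·25/108)=-0.0800>−1
Confirm numerically:
  x=-4.107: |R|=0.79750 <1
  x=-4.009: |R|=0.71139 <1
  x=-1.766: |R|=0.04407 <1
  x=-4.729: |R|=1.44772 >1
  x=-4.728: |R|=1.44653 >1
  x=-4.525: |R|=1.21473 >1
So |R|<1 on (-4.3200, 0).

(-4.3200,0); λ=-1 ⇒ h* = (108/25)/1 = 4.3200.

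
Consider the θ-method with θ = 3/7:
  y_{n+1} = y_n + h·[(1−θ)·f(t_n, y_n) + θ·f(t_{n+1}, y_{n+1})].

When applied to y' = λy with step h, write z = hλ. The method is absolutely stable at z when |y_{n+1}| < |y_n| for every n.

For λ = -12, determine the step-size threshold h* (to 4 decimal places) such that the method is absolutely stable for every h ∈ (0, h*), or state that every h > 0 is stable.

(-14.0000,0); λ=-12 ⇒ h* = (14)/12 = 1.1667.

Set f=λy, z=hλ:
  y_{n+1} = y_n + z·[4/7·y_n + 3/7·y_{n+1}] ⇒ (1 − 3/7z)y_{n+1} = (1 + 4/7z)y_n
  R(z) = (1 + 4/7z)/(1 − 3/7z).

Need |R(x)|<1, x<0.
x=-1.5: |R|=0.0870
R=−1: 1+4/7x = −1+3/7x ⇒ -1/7x=2 ⇒ x=2/(-1/7)=-14.0000
Confirm numerically:
  x=-9.040: |R|=0.85463 <1
  x=-7.801: |R|=0.79611 <1
  x=-6.124: |R|=0.68958 <1
  x=-14.241: |R|=1.00485 >1
  x=-14.191: |R|=1.00385 >1
  x=-14.122: |R|=1.00247 >1
Stable set (-14.0000, 0).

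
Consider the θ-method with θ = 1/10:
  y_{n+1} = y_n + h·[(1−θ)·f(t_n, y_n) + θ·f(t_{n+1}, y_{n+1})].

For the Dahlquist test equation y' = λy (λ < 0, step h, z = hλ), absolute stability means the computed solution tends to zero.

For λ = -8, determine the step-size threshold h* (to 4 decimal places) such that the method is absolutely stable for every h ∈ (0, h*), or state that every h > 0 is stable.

(-2.5000,0); λ=-8 ⇒ h* = (5/2)/8 = 0.3125.

On y'=λy, z=hλ:
  y_{n+1} = y_n + z·[9/10·y_n + 1/10·y_{n+1}] ⇒ (1 − 1/10z)y_{n+1} = (1 + 9/10z)y_n
  so R(z) = (1 + 9/10z)/(1 − 1/10z).

Find x<0 with |R(x)|<1.
x=-1.45: |R|=0.2664
R=−1: 1+9/10x = −1+1/10x ⇒ -4/5x=2 ⇒ x=2/(-4/5)=-2.5000
Confirm numerically:
  x=-2.091: |R|=0.72939 <1
  x=-1.793: |R|=0.52039 <1
  x=-1.484: |R|=0.29223 <1
  x=-2.975: |R|=1.29287 >1
  x=-2.707: |R|=1.13032 >1
Stable set (-2.5000, 0).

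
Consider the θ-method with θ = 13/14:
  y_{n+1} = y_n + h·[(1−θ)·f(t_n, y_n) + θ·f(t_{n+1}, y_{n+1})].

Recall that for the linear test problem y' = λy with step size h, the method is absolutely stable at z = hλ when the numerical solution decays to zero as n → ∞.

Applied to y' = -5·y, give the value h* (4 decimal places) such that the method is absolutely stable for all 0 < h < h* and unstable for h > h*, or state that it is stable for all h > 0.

interval (−∞, 0). Any h>0 works for λ=-5.

Test eqn y'=λy, z=hλ:
  y_{n+1} = y_n + z·[1/14·y_n + 13/14·y_{n+1}] ⇒ (1 − 13/14z)y_{n+1} = (1 + 1/14z)y_n
  R(z) = (1 + 1/14z)/(1 − 13/14z).

Boundary: |R(x)|=1, x<0.
x=-0.87: |R|=0.5188
x=-2: |R|=0.3000
x=-10: |R|=0.0278
x=-100: |R|=0.0654
θ=13/14≥1/2 ⇒ |1+1/14x|<|1−13/14x| ∀x<0 ⇒ interval (−∞,0).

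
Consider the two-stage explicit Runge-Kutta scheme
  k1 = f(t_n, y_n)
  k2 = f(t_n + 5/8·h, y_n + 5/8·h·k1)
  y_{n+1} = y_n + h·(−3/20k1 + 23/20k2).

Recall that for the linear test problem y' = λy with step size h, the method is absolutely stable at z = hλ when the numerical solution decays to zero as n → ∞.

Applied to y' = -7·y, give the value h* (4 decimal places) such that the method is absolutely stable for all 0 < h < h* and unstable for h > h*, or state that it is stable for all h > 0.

Set f=λy, z=hλ:
  k1=λy_n ⇒ h·k1=z·y_n;  k2=λ(1+5/8z)y_n ⇒ h·k2=z(1+5/8z)y_n
  y_{n+1}/y_n = 1 − 3/20z + 23/20z(1+5/8z) = 1 + z + 23/32z²
  ⇒ R(z) = 1 + z + 23/32z².

Boundary: |R(x)|=1, x<0.
x=-0.43: |R|=0.7029
R=1: x+23/32x²=0 ⇒ x=−32/23=-1.3913; min R=1−1/(4·23/32)=0.6522>−1
Confirm numerically:
  x=-1.089: |R|=0.76338 <1
  x=-0.715: |R|=0.65244 <1
  x=-0.709: |R|=0.65230 <1
  x=-0.641: |R|=0.65432 <1
  x=-1.632: |R|=1.28234 >1
  x=-1.593: |R|=1.23094 >1
  x=-1.435: |R|=1.04507 >1
So |R|<1 on (-1.3913, 0).

(-1.3913,0); λ=-7 ⇒ h* = (32/23)/7 = 0.1988.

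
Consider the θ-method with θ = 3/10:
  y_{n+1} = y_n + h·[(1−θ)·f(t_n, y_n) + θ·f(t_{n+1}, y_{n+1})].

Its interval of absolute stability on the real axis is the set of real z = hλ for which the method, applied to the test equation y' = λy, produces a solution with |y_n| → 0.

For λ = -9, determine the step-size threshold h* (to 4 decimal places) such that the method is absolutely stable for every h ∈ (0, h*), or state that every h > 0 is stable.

Test eqn y'=λy, z=hλ:
  y_{n+1} = y_n + z·[7/10·y_n + 3/10·y_{n+1}] ⇒ (1 − 3/10z)y_{n+1} = (1 + 7/10z)y_n
  Hence R(z) = (1 + 7/10z)/(1 − 3/10z).

Need |R(x)|<1, x<0.
x=-1.56: |R|=0.0627
R=−1: 1+7/10x = −1+3/10x ⇒ -2/5x=2 ⇒ x=2/(-2/5)=-5.0000
Confirm numerically:
  x=-4.552: |R|=0.92425 <1
  x=-3.380: |R|=0.67825 <1
  x=-3.184: |R|=0.62848 <1
  x=-3.030: |R|=0.58722 <1
  x=-5.488: |R|=1.07376 >1
  x=-5.233: |R|=1.03627 >1
  x=-5.167: |R|=1.02620 >1
So |R|<1 on (-5.0000, 0).

(-5.0000,0); λ=-9 ⇒ h* = (5)/9 = 0.5556.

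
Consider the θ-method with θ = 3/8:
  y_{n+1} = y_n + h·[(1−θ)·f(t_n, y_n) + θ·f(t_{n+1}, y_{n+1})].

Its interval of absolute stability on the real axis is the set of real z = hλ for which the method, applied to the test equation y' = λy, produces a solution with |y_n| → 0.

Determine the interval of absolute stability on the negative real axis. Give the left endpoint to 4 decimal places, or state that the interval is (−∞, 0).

(-8.0000, 0).

Test eqn y'=λy, z=hλ:
  y_{n+1} = y_n + z·[5/8·y_n + 3/8·y_{n+1}] ⇒ (1 − 3/8z)y_{n+1} = (1 + 5/8z)y_n
  R(z) = (1 + 5/8z)/(1 − 3/8z).

Boundary: |R(x)|=1, x<0.
x=-1.27: |R|=0.1397
R=−1: 1+5/8x = −1+3/8x ⇒ -1/4x=2 ⇒ x=2/(-1/4)=-8.0000
Confirm numerically:
  x=-7.802: |R|=0.98739 <1
  x=-7.335: |R|=0.95567 <1
  x=-6.660: |R|=0.90422 <1
  x=-6.560: |R|=0.89595 <1
  x=-8.322: |R|=1.01954 >1
  x=-8.288: |R|=1.01753 >1
  x=-8.021: |R|=1.00131 >1
So |R|<1 on (-8.0000, 0).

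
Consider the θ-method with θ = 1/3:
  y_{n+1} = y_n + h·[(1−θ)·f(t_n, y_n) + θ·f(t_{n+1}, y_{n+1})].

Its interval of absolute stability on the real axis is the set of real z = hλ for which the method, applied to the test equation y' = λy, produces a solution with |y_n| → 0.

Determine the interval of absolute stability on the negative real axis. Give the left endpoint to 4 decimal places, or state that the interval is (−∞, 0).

Set f=λy, z=hλ:
  y_{n+1} = y_n + z·[2/3·y_n + 1/3·y_{n+1}] ⇒ (1 − 1/3z)y_{n+1} = (1 + 2/3z)y_n
  Hence R(z) = (1 + 2/3z)/(1 − 1/3z).

Need |R(x)|<1, x<0.
x=-0.36: |R|=0.6786
R=−1: 1+2/3x = −1+1/3x ⇒ -1/3x=2 ⇒ x=2/(-1/3)=-6.0000
Confirm numerically:
  x=-5.138: |R|=0.89408 <1
  x=-3.419: |R|=0.59791 <1
  x=-3.409: |R|=0.59572 <1
  x=-6.523: |R|=1.05492 >1
  x=-6.509: |R|=1.05353 >1
  x=-6.501: |R|=1.05273 >1
So |R|<1 on (-6.0000, 0).

z∈(-6.0000,0).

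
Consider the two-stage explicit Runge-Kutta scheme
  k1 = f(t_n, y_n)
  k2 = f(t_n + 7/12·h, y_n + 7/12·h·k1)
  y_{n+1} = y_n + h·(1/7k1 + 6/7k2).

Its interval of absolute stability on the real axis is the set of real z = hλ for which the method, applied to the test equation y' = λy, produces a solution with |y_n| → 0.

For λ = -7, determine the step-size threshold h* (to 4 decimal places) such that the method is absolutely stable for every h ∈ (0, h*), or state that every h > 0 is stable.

Set f=λy, z=hλ:
  k1=λy_n ⇒ h·k1=z·y_n;  k2=λ(1+7/12z)y_n ⇒ h·k2=z(1+7/12z)y_n
  y_{n+1}/y_n = 1 + 1/7z + 6/7z(1+7/12z) = 1 + z + 1/2z²
  ⇒ R(z) = 1 + z + 1/2z².

Find x<0 with |R(x)|<1.
x=-1.06: |R|=0.5018
R=1: x+1/2x²=0 ⇒ x=−2=-2.0000; min R=1−1/(4·1/2)=0.5000>−1
Confirm numerically:
  x=-1.804: |R|=0.82321 <1
  x=-1.550: |R|=0.65125 <1
  x=-1.126: |R|=0.50794 <1
  x=-1.071: |R|=0.50252 <1
  x=-2.418: |R|=1.50536 >1
  x=-2.320: |R|=1.37120 >1
Stable set (-2.0000, 0).

(-2.0000,0); λ=-7 ⇒ h* = (2)/7 = 0.2857.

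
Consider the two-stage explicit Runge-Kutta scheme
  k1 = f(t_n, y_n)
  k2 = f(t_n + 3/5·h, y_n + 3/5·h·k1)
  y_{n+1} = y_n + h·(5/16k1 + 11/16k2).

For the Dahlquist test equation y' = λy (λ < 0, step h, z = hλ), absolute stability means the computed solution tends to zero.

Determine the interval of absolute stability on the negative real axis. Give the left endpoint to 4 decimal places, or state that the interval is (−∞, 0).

(-2.4242, 0).

With y'=λy (z=hλ):
  k1=λy_n ⇒ h·k1=z·y_n;  k2=λ(1+3/5z)y_n ⇒ h·k2=z(1+3/5z)y_n
  y_{n+1}/y_n = 1 + 5/16z + 11/16z(1+3/5z) = 1 + z + 33/80z²
  ⇒ R(z) = 1 + z + 33/80z².

Solve |R(x)|<1 on ℝ⁻.
x=-1.36: |R|=0.4030
R=1: x+33/80x²=0 ⇒ x=−80/33=-2.4242; min R=1−1/(4·33/80)=0.3939>−1
Confirm numerically:
  x=-2.237: |R|=0.82722 <1
  x=-1.817: |R|=0.54486 <1
  x=-1.043: |R|=0.40574 <1
  x=-2.890: |R|=1.55524 >1
  x=-2.608: |R|=1.19769 >1
Interval (-2.4242, 0).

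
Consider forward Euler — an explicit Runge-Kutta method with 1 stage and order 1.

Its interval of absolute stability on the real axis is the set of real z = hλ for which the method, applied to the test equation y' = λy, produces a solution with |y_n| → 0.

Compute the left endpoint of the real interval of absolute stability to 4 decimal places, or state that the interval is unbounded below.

On y'=λy, z=hλ:
  order 1, 1-stage ⇒ R(z)=1+z
  (e.g. R(-0.37)=0.63000, |R|=0.63000)

Need |R(x)|<1, x<0.
x=-0.37: |R|=0.6300
|R(-1.83)|=0.8300 |R(-0.59)|=0.4100
Bisect:
  x_lo=-2.4304 |R|=1.4304  x_hi=-0.0790 |R|=0.9210
  mid=-1.25474 |R|=0.25474 →hi
  mid=-1.84258 |R|=0.84258 →hi
  mid=-2.13650 |R|=1.13650 →lo
  mid=-1.98954 |R|=0.98954 →hi
  mid=-2.06302 |R|=1.06302 →lo
  mid=-2.02628 |R|=1.02628 →lo
  mid=-2.00791 |R|=1.00791 →lo
  ...
  [-2.00002,-1.99988] ⇒ x*=-2.0000
So |R|<1 on (-2.0000, 0).

z* = -2.0000.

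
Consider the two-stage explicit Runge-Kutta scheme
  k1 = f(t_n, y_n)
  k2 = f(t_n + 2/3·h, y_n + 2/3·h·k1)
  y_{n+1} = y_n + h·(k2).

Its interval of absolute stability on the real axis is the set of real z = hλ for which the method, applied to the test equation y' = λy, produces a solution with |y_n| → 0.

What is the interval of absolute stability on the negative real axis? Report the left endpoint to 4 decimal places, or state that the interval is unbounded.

z∈(-1.5000,0).

Test eqn y'=λy, z=hλ:
  k1=λy_n ⇒ h·k1=z·y_n;  k2=λ(1+2/3z)y_n ⇒ h·k2=z(1+2/3z)y_n
  y_{n+1}/y_n = 1 + z(1+2/3z) = 1 + z + 2/3z²
  so R(z) = 1 + z + 2/3z².

Need |R(x)|<1, x<0.
x=-1.23: |R|=0.7786
R=1: x+2/3x²=0 ⇒ x=−3/2=-1.5000; min R=1−1/(4·2/3)=0.6250>−1
Confirm numerically:
  x=-1.431: |R|=0.93417 <1
  x=-1.184: |R|=0.75057 <1
  x=-0.982: |R|=0.66088 <1
  x=-2.028: |R|=1.71386 >1
  x=-1.888: |R|=1.48836 >1
  x=-1.532: |R|=1.03268 >1
So |R|<1 on (-1.5000, 0).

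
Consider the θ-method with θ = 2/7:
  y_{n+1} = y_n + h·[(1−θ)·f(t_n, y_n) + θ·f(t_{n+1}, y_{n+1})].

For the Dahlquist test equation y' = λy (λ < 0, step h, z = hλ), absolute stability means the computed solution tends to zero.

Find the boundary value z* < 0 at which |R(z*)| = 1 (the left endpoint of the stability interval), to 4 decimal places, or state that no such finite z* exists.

Set f=λy, z=hλ:
  y_{n+1} = y_n + z·[5/7·y_n + 2/7·y_{n+1}] ⇒ (1 − 2/7z)y_{n+1} = (1 + 5/7z)y_n
  so R(z) = (1 + 5/7z)/(1 − 2/7z).

Find x<0 with |R(x)|<1.
x=-1.57: |R|=0.0838
R=−1: 1+5/7x = −1+2/7x ⇒ -3/7x=2 ⇒ x=2/(-3/7)=-4.6667
Confirm numerically:
  x=-4.288: |R|=0.92707 <1
  x=-3.477: |R|=0.74423 <1
  x=-3.420: |R|=0.72977 <1
  x=-2.213: |R|=0.35577 <1
  x=-4.772: |R|=1.01910 >1
  x=-4.741: |R|=1.01353 >1
So |R|<1 on (-4.6667, 0).

left endpoint -4.6667.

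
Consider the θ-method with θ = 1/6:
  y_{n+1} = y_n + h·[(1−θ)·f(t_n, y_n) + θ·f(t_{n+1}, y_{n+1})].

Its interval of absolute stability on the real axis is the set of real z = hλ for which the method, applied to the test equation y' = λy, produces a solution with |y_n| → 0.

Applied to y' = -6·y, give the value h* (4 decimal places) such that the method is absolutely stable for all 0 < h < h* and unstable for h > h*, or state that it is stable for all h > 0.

(-3.0000,0); λ=-6 ⇒ h* = (3)/6 = 0.5000.

Test eqn y'=λy, z=hλ:
  y_{n+1} = y_n + z·[5/6·y_n + 1/6·y_{n+1}] ⇒ (1 − 1/6z)y_{n+1} = (1 + 5/6z)y_n
  R(z) = (1 + 5/6z)/(1 − 1/6z).

Solve |R(x)|<1 on ℝ⁻.
x=-0.56: |R|=0.4878
R=−1: 1+5/6x = −1+1/6x ⇒ -2/3x=2 ⇒ x=2/(-2/3)=-3.0000
Confirm numerically:
  x=-2.786: |R|=0.90257 <1
  x=-1.656: |R|=0.29781 <1
  x=-1.440: |R|=0.16129 <1
  x=-3.556: |R|=1.23273 >1
  x=-3.332: |R|=1.14231 >1
Interval (-3.0000, 0).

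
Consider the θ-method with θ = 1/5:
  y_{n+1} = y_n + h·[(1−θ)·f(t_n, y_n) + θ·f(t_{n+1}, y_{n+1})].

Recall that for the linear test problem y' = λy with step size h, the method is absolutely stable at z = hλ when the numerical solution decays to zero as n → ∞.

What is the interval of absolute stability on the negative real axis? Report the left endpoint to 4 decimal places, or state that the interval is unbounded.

(-3.3333, 0).

Test eqn y'=λy, z=hλ:
  y_{n+1} = y_n + z·[4/5·y_n + 1/5·y_{n+1}] ⇒ (1 − 1/5z)y_{n+1} = (1 + 4/5z)y_n
  R(z) = (1 + 4/5z)/(1 − 1/5z).

Solve |R(x)|<1 on ℝ⁻.
x=-1.77: |R|=0.3072
R=−1: 1+4/5x = −1+1/5x ⇒ -3/5x=2 ⇒ x=2/(-3/5)=-3.3333
Confirm numerically:
  x=-2.935: |R|=0.84940 <1
  x=-2.744: |R|=0.77169 <1
  x=-1.668: |R|=0.25075 <1
  x=-3.675: |R|=1.11816 >1
  x=-3.519: |R|=1.06538 >1
  x=-3.367: |R|=1.01207 >1
Stable set (-3.3333, 0).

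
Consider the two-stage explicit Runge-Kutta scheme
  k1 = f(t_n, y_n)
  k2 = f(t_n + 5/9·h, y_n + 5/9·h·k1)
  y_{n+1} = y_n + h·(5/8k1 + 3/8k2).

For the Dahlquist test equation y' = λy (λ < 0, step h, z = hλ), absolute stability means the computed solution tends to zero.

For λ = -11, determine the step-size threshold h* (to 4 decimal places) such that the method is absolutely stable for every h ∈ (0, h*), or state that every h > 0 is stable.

(-4.8000,0); λ=-11 ⇒ h* = (24/5)/11 = 0.4364.

With y'=λy (z=hλ):
  k1=λy_n ⇒ h·k1=z·y_n;  k2=λ(1+5/9z)y_n ⇒ h·k2=z(1+5/9z)y_n
  y_{n+1}/y_n = 1 + 5/8z + 3/8z(1+5/9z) = 1 + z + 5/24z²
  so R(z) = 1 + z + 5/24z².

Need |R(x)|<1, x<0.
x=-1.58: |R|=0.0599
R=1: x+5/24x²=0 ⇒ x=−24/5=-4.8000; min R=1−1/(4·5/24)=-0.2000>−1
Confirm numerically:
  x=-4.064: |R|=0.37685 <1
  x=-2.610: |R|=0.19081 <1
  x=-2.536: |R|=0.19615 <1
  x=-2.312: |R|=0.19839 <1
  x=-5.044: |R|=1.25640 >1
  x=-4.827: |R|=1.02715 >1
So |R|<1 on (-4.8000, 0).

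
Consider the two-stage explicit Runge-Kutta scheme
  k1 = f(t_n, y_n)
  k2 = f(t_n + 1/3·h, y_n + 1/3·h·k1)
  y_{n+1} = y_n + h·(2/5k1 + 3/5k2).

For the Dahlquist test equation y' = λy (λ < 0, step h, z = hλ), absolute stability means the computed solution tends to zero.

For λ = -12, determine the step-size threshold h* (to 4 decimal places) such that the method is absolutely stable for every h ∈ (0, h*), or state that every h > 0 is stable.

(-5.0000,0); λ=-12 ⇒ h* = (5)/12 = 0.4167.

Set f=λy, z=hλ:
  k1=λy_n ⇒ h·k1=z·y_n;  k2=λ(1+1/3z)y_n ⇒ h·k2=z(1+1/3z)y_n
  y_{n+1}/y_n = 1 + 2/5z + 3/5z(1+1/3z) = 1 + z + 1/5z²
  so R(z) = 1 + z + 1/5z².

Find x<0 with |R(x)|<1.
x=-1.36: |R|=0.0099
R=1: x+1/5x²=0 ⇒ x=−5=-5.0000; min R=1−1/(4·1/5)=-0.2500>−1
Confirm numerically:
  x=-3.614: |R|=0.00180 <1
  x=-2.828: |R|=0.22848 <1
  x=-2.662: |R|=0.24475 <1
  x=-5.362: |R|=1.38821 >1
  x=-5.250: |R|=1.26250 >1
Interval (-5.0000, 0).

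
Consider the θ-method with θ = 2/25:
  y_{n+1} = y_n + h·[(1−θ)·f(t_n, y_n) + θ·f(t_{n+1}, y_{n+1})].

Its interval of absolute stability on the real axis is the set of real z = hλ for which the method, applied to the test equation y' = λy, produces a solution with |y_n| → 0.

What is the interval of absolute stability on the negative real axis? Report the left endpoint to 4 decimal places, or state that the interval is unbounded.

z∈(-2.3810,0).

With y'=λy (z=hλ):
  y_{n+1} = y_n + z·[23/25·y_n + 2/25·y_{n+1}] ⇒ (1 − 2/25z)y_{n+1} = (1 + 23/25z)y_n
  R(z) = (1 + 23/25z)/(1 − 2/25z).

Find x<0 with |R(x)|<1.
x=-1.35: |R|=0.2184
R=−1: 1+23/25x = −1+2/25x ⇒ -21/25x=2 ⇒ x=2/(-21/25)=-2.3810
Confirm numerically:
  x=-2.118: |R|=0.81112 <1
  x=-1.787: |R|=0.56348 <1
  x=-1.042: |R|=0.03818 <1
  x=-2.904: |R|=1.35653 >1
  x=-2.671: |R|=1.20074 >1
So |R|<1 on (-2.3810, 0).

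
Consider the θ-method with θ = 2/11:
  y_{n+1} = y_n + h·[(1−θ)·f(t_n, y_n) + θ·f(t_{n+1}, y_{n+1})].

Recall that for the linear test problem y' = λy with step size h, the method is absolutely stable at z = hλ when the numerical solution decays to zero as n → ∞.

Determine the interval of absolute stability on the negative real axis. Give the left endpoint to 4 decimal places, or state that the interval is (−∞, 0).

z∈(-3.1429,0).

With y'=λy (z=hλ):
  y_{n+1} = y_n + z·[9/11·y_n + 2/11·y_{n+1}] ⇒ (1 − 2/11z)y_{n+1} = (1 + 9/11z)y_n
  ⇒ R(z) = (1 + 9/11z)/(1 − 2/11z).

Solve |R(x)|<1 on ℝ⁻.
x=-0.39: |R|=0.6358
R=−1: 1+9/11x = −1+2/11x ⇒ -7/11x=2 ⇒ x=2/(-7/11)=-3.1429
Confirm numerically:
  x=-1.984: |R|=0.45804 <1
  x=-1.632: |R|=0.25855 <1
  x=-1.404: |R|=0.11848 <1
  x=-3.589: |R|=1.17180 >1
  x=-3.488: |R|=1.13440 >1
  x=-3.292: |R|=1.05937 >1
Stable set (-3.1429, 0).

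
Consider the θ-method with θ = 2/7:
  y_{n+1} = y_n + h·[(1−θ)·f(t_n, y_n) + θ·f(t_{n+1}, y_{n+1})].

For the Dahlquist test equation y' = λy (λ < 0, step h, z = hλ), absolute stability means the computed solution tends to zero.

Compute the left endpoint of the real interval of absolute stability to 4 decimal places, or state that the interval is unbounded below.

z* = -4.6667.

Test eqn y'=λy, z=hλ:
  y_{n+1} = y_n + z·[5/7·y_n + 2/7·y_{n+1}] ⇒ (1 − 2/7z)y_{n+1} = (1 + 5/7z)y_n
  so R(z) = (1 + 5/7z)/(1 − 2/7z).

Need |R(x)|<1, x<0.
x=-1.01: |R|=0.2162
R=−1: 1+5/7x = −1+2/7x ⇒ -3/7x=2 ⇒ x=2/(-3/7)=-4.6667
Confirm numerically:
  x=-4.346: |R|=0.93869 <1
  x=-3.402: |R|=0.72515 <1
  x=-2.945: |R|=0.59930 <1
  x=-2.127: |R|=0.32300 <1
  x=-4.883: |R|=1.03871 >1
  x=-4.866: |R|=1.03574 >1
So |R|<1 on (-4.6667, 0).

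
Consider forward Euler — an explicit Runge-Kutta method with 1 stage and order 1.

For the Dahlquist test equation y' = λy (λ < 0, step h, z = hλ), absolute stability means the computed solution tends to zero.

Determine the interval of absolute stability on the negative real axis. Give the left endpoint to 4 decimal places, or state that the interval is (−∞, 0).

Test eqn y'=λy, z=hλ:
  order 1, 1-stage ⇒ R(z)=1+z
  (e.g. R(-0.94)=0.06000, |R|=0.06000)

Need |R(x)|<1, x<0.
x=-0.94: |R|=0.0600
|R(-1.74)|=0.7400 |R(-1.58)|=0.5800 |R(-0.7)|=0.3000
Bisect:
  x_lo=-2.7433 |R|=1.7433  x_hi=-0.1895 |R|=0.8105
  mid=-1.46637 |R|=0.46637 →hi
  mid=-2.10483 |R|=1.10483 →lo
  mid=-1.78560 |R|=0.78560 →hi
  mid=-1.94522 |R|=0.94522 →hi
  mid=-2.02502 |R|=1.02502 →lo
  mid=-1.98512 |R|=0.98512 →hi
  mid=-2.00507 |R|=1.00507 →lo
  ...
  [-2.00008,-1.99993] ⇒ x*=-2.0000
Interval (-2.0000, 0).

z∈(-2.0000,0).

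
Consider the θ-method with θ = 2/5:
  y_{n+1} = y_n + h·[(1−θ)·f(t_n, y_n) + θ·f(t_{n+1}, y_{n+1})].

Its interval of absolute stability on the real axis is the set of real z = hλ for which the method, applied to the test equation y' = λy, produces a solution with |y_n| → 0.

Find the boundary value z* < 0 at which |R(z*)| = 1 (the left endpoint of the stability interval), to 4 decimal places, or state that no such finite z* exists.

Set f=λy, z=hλ:
  y_{n+1} = y_n + z·[3/5·y_n + 2/5·y_{n+1}] ⇒ (1 − 2/5z)y_{n+1} = (1 + 3/5z)y_n
  so R(z) = (1 + 3/5z)/(1 − 2/5z).

Solve |R(x)|<1 on ℝ⁻.
x=-1.68: |R|=0.0048
R=−1: 1+3/5x = −1+2/5x ⇒ -1/5x=2 ⇒ x=2/(-1/5)=-10.0000
Confirm numerically:
  x=-9.543: |R|=0.98103 <1
  x=-6.868: |R|=0.83284 <1
  x=-6.807: |R|=0.82846 <1
  x=-10.423: |R|=1.01637 >1
  x=-10.272: |R|=1.01065 >1
Stable set (-10.0000, 0).

z* = -10.0000.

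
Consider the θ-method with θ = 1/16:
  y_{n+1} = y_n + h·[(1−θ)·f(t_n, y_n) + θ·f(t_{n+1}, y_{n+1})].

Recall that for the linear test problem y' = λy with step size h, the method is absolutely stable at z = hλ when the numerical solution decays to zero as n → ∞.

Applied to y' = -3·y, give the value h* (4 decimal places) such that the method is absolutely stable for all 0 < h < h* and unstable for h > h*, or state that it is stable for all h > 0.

(-2.2857,0); λ=-3 ⇒ h* = (16/7)/3 = 0.7619.

Test eqn y'=λy, z=hλ:
  y_{n+1} = y_n + z·[15/16·y_n + 1/16·y_{n+1}] ⇒ (1 − 1/16z)y_{n+1} = (1 + 15/16z)y_n
  ⇒ R(z) = (1 + 15/16z)/(1 − 1/16z).

Boundary: |R(x)|=1, x<0.
x=-1.68: |R|=0.5204
R=−1: 1+15/16x = −1+1/16x ⇒ -7/8x=2 ⇒ x=2/(-7/8)=-2.2857
Confirm numerically:
  x=-2.104: |R|=0.85948 <1
  x=-1.766: |R|=0.59045 <1
  x=-1.666: |R|=0.50889 <1
  x=-1.478: |R|=0.35302 <1
  x=-2.760: |R|=1.35394 >1
  x=-2.545: |R|=1.19574 >1
  x=-2.408: |R|=1.09300 >1
Stable set (-2.2857, 0).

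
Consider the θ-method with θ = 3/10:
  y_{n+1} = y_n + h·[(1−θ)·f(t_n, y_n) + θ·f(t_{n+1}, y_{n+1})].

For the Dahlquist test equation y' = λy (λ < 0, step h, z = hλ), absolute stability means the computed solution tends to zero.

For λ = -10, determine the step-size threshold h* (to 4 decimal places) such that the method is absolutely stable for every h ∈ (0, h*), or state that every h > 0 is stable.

(-5.0000,0); λ=-10 ⇒ h* = (5)/10 = 0.5000.

Set f=λy, z=hλ:
  y_{n+1} = y_n + z·[7/10·y_n + 3/10·y_{n+1}] ⇒ (1 − 3/10z)y_{n+1} = (1 + 7/10z)y_n
  R(z) = (1 + 7/10z)/(1 − 3/10z).

Need |R(x)|<1, x<0.
x=-0.77: |R|=0.3745
R=−1: 1+7/10x = −1+3/10x ⇒ -2/5x=2 ⇒ x=2/(-2/5)=-5.0000
Confirm numerically:
  x=-4.610: |R|=0.93454 <1
  x=-3.378: |R|=0.67776 <1
  x=-3.247: |R|=0.64480 <1
  x=-3.232: |R|=0.64094 <1
  x=-5.563: |R|=1.08438 >1
  x=-5.451: |R|=1.06846 >1
  x=-5.206: |R|=1.03216 >1
So |R|<1 on (-5.0000, 0).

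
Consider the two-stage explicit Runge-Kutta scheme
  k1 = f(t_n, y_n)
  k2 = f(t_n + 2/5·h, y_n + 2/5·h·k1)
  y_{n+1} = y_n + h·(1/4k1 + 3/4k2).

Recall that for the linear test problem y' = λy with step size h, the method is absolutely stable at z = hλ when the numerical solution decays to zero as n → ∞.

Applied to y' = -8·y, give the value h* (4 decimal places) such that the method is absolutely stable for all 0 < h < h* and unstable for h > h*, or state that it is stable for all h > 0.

(-3.3333,0); λ=-8 ⇒ h* = (10/3)/8 = 0.4167.

Set f=λy, z=hλ:
  k1=λy_n ⇒ h·k1=z·y_n;  k2=λ(1+2/5z)y_n ⇒ h·k2=z(1+2/5z)y_n
  y_{n+1}/y_n = 1 + 1/4z + 3/4z(1+2/5z) = 1 + z + 3/10z²
  R(z) = 1 + z + 3/10z².

Solve |R(x)|<1 on ℝ⁻.
x=-0.96: |R|=0.3165
R=1: x+3/10x²=0 ⇒ x=−10/3=-3.3333; min R=1−1/(4·3/10)=0.1667>−1
Confirm numerically:
  x=-2.292: |R|=0.28398 <1
  x=-1.830: |R|=0.17467 <1
  x=-1.708: |R|=0.16718 <1
  x=-3.863: |R|=1.61383 >1
  x=-3.848: |R|=1.59413 >1
  x=-3.828: |R|=1.56808 >1
Interval (-3.3333, 0).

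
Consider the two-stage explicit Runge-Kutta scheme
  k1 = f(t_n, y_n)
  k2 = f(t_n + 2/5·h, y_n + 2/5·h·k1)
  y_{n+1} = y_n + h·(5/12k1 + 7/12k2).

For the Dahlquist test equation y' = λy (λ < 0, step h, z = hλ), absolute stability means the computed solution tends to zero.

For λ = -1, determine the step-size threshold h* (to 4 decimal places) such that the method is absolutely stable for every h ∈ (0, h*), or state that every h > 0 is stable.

(-4.2857,0); λ=-1 ⇒ h* = (30/7)/1 = 4.2857.

Test eqn y'=λy, z=hλ:
  k1=λy_n ⇒ h·k1=z·y_n;  k2=λ(1+2/5z)y_n ⇒ h·k2=z(1+2/5z)y_n
  y_{n+1}/y_n = 1 + 5/12z + 7/12z(1+2/5z) = 1 + z + 7/30z²
  Hence R(z) = 1 + z + 7/30z².

Need |R(x)|<1, x<0.
x=-0.7: |R|=0.4143
R=1: x+7/30x²=0 ⇒ x=−30/7=-4.2857; min R=1−1/(4·7/30)=-0.0714>−1
Confirm numerically:
  x=-3.807: |R|=0.57476 <1
  x=-2.937: |R|=0.07573 <1
  x=-2.788: |R|=0.02569 <1
  x=-2.487: |R|=0.04379 <1
  x=-4.875: |R|=1.67031 >1
  x=-4.483: |R|=1.20637 >1
Stable set (-4.2857, 0).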